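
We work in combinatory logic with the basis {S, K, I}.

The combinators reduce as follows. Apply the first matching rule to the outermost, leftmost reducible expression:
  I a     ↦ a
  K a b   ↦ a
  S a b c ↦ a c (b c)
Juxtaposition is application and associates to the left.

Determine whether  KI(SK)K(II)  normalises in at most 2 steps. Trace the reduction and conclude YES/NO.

  start: KI(SK)K(II)
  [1] IK(II)
  [2] K(II)

Answer: NO — after 2 steps the term is K(II), not yet normal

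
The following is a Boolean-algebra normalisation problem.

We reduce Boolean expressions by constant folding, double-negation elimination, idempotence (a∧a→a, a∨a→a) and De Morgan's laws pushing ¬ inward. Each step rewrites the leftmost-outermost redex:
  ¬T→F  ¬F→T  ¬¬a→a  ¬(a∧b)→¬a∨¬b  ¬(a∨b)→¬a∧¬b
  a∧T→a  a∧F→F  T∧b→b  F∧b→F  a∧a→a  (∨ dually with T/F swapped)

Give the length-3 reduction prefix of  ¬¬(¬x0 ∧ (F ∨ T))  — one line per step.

Answer: after 3 steps: ¬x0

Working:
  start: ¬¬(¬x0 ∧ (F ∨ T))
  step 1: ¬x0 ∧ (F ∨ T)
  step 2: ¬x0 ∧ T
  step 3: ¬x0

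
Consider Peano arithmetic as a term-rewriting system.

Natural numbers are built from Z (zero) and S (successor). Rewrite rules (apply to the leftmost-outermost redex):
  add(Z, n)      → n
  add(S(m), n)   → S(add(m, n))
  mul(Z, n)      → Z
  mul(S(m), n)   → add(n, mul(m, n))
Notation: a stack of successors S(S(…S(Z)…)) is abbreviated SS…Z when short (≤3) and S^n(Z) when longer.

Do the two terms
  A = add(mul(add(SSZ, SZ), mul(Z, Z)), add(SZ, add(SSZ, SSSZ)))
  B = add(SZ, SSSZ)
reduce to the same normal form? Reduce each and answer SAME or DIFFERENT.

Term A:
  start: add(mul(add(SSZ, SZ), mul(Z, Z)), add(SZ, add(SSZ, SSSZ)))
  →1  add(mul(S(add(SZ, SZ)), mul(Z, Z)), add(SZ, add(SSZ, SSSZ)))
  →2  add(add(mul(Z, Z), mul(add(SZ, SZ), mul(Z, Z))), add(SZ, add(SSZ, SSSZ)))
  →3  add(add(Z, mul(add(SZ, SZ), mul(Z, Z))), add(SZ, add(SSZ, SSSZ)))
  →4  add(mul(add(SZ, SZ), mul(Z, Z)), add(SZ, add(SSZ, SSSZ)))
  →5  add(mul(S(add(Z, SZ)), mul(Z, Z)), add(SZ, add(SSZ, SSSZ)))
  →6  add(add(mul(Z, Z), mul(add(Z, SZ), mul(Z, Z))), add(SZ, add(SSZ, SSSZ)))
  →7  add(add(Z, mul(add(Z, SZ), mul(Z, Z))), add(SZ, add(SSZ, SSSZ)))
  →8  add(mul(add(Z, SZ), mul(Z, Z)), add(SZ, add(SSZ, SSSZ)))
  →9  add(mul(SZ, mul(Z, Z)), add(SZ, add(SSZ, SSSZ)))
  →10  add(add(mul(Z, Z), mul(Z, mul(Z, Z))), add(SZ, add(SSZ, SSSZ)))
  →11  add(add(Z, mul(Z, mul(Z, Z))), add(SZ, add(SSZ, SSSZ)))
  →12  add(mul(Z, mul(Z, Z)), add(SZ, add(SSZ, SSSZ)))
  →13  add(Z, add(SZ, add(SSZ, SSSZ)))
  →14  add(SZ, add(SSZ, SSSZ))
  →15  S(add(Z, add(SSZ, SSSZ)))
  →16  S(add(SSZ, SSSZ))
  →17  S(S(add(SZ, SSSZ)))
  →18  S(S(S(add(Z, SSSZ))))
  →19  S^6(Z)

Term B:
  start: add(SZ, SSSZ)
  →1  S(add(Z, SSSZ))
  →2  S^4(Z)

Answer: DIFFERENT — A ⇓ S^6(Z), B ⇓ S^4(Z)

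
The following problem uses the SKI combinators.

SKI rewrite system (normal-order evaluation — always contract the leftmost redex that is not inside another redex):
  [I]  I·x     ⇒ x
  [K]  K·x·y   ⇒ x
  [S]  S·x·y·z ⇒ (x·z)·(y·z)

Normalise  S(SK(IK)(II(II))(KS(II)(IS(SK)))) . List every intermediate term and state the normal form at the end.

  start: S(SK(IK)(II(II))(KS(II)(IS(SK))))
  step 1: S(K(II(II))(IK(II(II)))(KS(II)(IS(SK))))
  step 2: S(II(II)(KS(II)(IS(SK))))
  step 3: S(I(II)(KS(II)(IS(SK))))
  step 4: S(II(KS(II)(IS(SK))))
  step 5: S(I(KS(II)(IS(SK))))
  step 6: S(KS(II)(IS(SK)))
  step 7: S(S(IS(SK)))
  step 8: S(S(S(SK)))

Answer: normal form = S(S(S(SK)))  (in 8 steps)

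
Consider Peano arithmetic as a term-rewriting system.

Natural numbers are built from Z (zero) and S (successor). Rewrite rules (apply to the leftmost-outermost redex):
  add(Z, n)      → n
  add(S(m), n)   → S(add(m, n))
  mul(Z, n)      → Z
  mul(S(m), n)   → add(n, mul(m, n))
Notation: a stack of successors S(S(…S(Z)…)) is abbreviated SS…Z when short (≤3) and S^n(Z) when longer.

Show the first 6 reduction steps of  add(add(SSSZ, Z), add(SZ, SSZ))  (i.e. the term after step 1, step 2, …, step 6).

  start: add(add(SSSZ, Z), add(SZ, SSZ))
  step 1: add(S(add(SSZ, Z)), add(SZ, SSZ))
  step 2: S(add(add(SSZ, Z), add(SZ, SSZ)))
  step 3: S(add(S(add(SZ, Z)), add(SZ, SSZ)))
  step 4: S(S(add(add(SZ, Z), add(SZ, SSZ))))
  step 5: S(S(add(S(add(Z, Z)), add(SZ, SSZ))))
  step 6: S(S(S(add(add(Z, Z), add(SZ, SSZ)))))

Answer: after 6 steps: S(S(S(add(add(Z, Z), add(SZ, SSZ)))))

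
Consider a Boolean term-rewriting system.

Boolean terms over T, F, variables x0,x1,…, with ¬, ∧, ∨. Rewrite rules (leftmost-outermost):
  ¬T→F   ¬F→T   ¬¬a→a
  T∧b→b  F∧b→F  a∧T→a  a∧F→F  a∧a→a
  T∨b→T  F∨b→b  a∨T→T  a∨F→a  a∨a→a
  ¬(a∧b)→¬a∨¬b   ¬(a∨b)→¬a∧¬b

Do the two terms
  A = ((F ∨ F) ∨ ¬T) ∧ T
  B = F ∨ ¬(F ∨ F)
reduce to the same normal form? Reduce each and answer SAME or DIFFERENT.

Term A:
  start: ((F ∨ F) ∨ ¬T) ∧ T
  [1] (F ∨ F) ∨ ¬T
  [2] F ∨ ¬T
  [3] ¬T
  [4] F

Term B:
  start: F ∨ ¬(F ∨ F)
  [1] ¬(F ∨ F)
  [2] ¬F ∧ ¬F
  [3] ¬F
  [4] T

Answer: DIFFERENT — A ⇓ F, B ⇓ T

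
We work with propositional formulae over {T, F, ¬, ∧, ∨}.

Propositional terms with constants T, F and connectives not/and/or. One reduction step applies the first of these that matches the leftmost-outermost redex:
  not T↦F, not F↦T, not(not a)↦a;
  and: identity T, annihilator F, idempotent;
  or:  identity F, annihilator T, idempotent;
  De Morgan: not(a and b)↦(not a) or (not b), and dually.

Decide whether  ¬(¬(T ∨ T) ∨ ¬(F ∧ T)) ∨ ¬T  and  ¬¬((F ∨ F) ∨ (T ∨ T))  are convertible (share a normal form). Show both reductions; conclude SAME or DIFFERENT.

Answer: DIFFERENT — A ⇓ F, B ⇓ T

Reduction:
Term A:
  start: ¬(¬(T ∨ T) ∨ ¬(F ∧ T)) ∨ ¬T
  →1  (¬¬(T ∨ T) ∧ ¬¬(F ∧ T)) ∨ ¬T
  →2  ((T ∨ T) ∧ ¬¬(F ∧ T)) ∨ ¬T
  →3  (T ∧ ¬¬(F ∧ T)) ∨ ¬T
  →4  ¬¬(F ∧ T) ∨ ¬T
  →5  (F ∧ T) ∨ ¬T
  →6  F ∨ ¬T
  →7  ¬T
  →8  F

Term B:
  start: ¬¬((F ∨ F) ∨ (T ∨ T))
  →1  (F ∨ F) ∨ (T ∨ T)
  →2  F ∨ (T ∨ T)
  →3  T ∨ T
  →4  T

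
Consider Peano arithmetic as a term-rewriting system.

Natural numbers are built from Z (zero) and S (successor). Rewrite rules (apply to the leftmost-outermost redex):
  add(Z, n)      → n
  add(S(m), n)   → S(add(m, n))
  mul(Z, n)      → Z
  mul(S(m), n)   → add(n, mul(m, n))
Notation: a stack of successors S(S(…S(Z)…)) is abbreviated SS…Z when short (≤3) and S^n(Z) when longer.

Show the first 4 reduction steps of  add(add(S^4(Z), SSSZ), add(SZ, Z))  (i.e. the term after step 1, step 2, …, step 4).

Answer: after 4 steps: S(S(add(add(SSZ, SSSZ), add(SZ, Z))))

Derivation:
  start: add(add(S^4(Z), SSSZ), add(SZ, Z))
  →1  add(S(add(SSSZ, SSSZ)), add(SZ, Z))
  →2  S(add(add(SSSZ, SSSZ), add(SZ, Z)))
  →3  S(add(S(add(SSZ, SSSZ)), add(SZ, Z)))
  →4  S(S(add(add(SSZ, SSSZ), add(SZ, Z))))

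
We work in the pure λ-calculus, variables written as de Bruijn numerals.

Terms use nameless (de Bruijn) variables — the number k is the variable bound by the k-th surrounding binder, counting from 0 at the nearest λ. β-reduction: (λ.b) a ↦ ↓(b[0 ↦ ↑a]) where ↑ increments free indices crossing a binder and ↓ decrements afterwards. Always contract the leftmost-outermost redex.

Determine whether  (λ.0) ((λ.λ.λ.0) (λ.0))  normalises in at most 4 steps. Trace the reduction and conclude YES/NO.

Answer: YES — reaches normal form λ.λ.0 in 2 ≤ 4 steps

Derivation:
  start: (λ.0) ((λ.λ.λ.0) (λ.0))
  [1] (λ.λ.λ.0) (λ.0)
  [2] λ.λ.0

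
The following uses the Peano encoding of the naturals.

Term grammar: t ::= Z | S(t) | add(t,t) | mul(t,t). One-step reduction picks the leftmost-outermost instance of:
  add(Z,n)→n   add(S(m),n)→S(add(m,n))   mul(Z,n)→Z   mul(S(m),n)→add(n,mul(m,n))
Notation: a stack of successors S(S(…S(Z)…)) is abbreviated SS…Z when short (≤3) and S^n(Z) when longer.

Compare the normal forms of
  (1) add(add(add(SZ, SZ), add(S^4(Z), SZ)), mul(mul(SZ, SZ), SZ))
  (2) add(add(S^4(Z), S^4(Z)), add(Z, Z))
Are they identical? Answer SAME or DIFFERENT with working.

Term A:
  start: add(add(add(SZ, SZ), add(S^4(Z), SZ)), mul(mul(SZ, SZ), SZ))
  [1] add(add(S(add(Z, SZ)), add(S^4(Z), SZ)), mul(mul(SZ, SZ), SZ))
  [2] add(S(add(add(Z, SZ), add(S^4(Z), SZ))), mul(mul(SZ, SZ), SZ))
  [3] S(add(add(add(Z, SZ), add(S^4(Z), SZ)), mul(mul(SZ, SZ), SZ)))
  [4] S(add(add(SZ, add(S^4(Z), SZ)), mul(mul(SZ, SZ), SZ)))
  [5] S(add(S(add(Z, add(S^4(Z), SZ))), mul(mul(SZ, SZ), SZ)))
  [6] S(S(add(add(Z, add(S^4(Z), SZ)), mul(mul(SZ, SZ), SZ))))
  [7] S(S(add(add(S^4(Z), SZ), mul(mul(SZ, SZ), SZ))))
  [8] S(S(add(S(add(SSSZ, SZ)), mul(mul(SZ, SZ), SZ))))
  [9] S(S(S(add(add(SSSZ, SZ), mul(mul(SZ, SZ), SZ)))))
  [10] S(S(S(add(S(add(SSZ, SZ)), mul(mul(SZ, SZ), SZ)))))
  [11] S(S(S(S(add(add(SSZ, SZ), mul(mul(SZ, SZ), SZ))))))
  [12] S(S(S(S(add(S(add(SZ, SZ)), mul(mul(SZ, SZ), SZ))))))
  [13] S(S(S(S(S(add(add(SZ, SZ), mul(mul(SZ, SZ), SZ)))))))
  [14] S(S(S(S(S(add(S(add(Z, SZ)), mul(mul(SZ, SZ), SZ)))))))
  [15] S(S(S(S(S(S(add(add(Z, SZ), mul(mul(SZ, SZ), SZ))))))))
  [16] S(S(S(S(S(S(add(SZ, mul(mul(SZ, SZ), SZ))))))))
  [17] S(S(S(S(S(S(S(add(Z, mul(mul(SZ, SZ), SZ)))))))))
  [18] S(S(S(S(S(S(S(mul(mul(SZ, SZ), SZ))))))))
  [19] S(S(S(S(S(S(S(mul(add(SZ, mul(Z, SZ)), SZ))))))))
  [20] S(S(S(S(S(S(S(mul(S(add(Z, mul(Z, SZ))), SZ))))))))
  [21] S(S(S(S(S(S(S(add(SZ, mul(add(Z, mul(Z, SZ)), SZ)))))))))
  [22] S(S(S(S(S(S(S(S(add(Z, mul(add(Z, mul(Z, SZ)), SZ))))))))))
  [23] S(S(S(S(S(S(S(S(mul(add(Z, mul(Z, SZ)), SZ)))))))))
  [24] S(S(S(S(S(S(S(S(mul(mul(Z, SZ), SZ)))))))))
  [25] S(S(S(S(S(S(S(S(mul(Z, SZ)))))))))
  [26] S^8(Z)

Term B:
  start: add(add(S^4(Z), S^4(Z)), add(Z, Z))
  [1] add(S(add(SSSZ, S^4(Z))), add(Z, Z))
  [2] S(add(add(SSSZ, S^4(Z)), add(Z, Z)))
  [3] S(add(S(add(SSZ, S^4(Z))), add(Z, Z)))
  [4] S(S(add(add(SSZ, S^4(Z)), add(Z, Z))))
  [5] S(S(add(S(add(SZ, S^4(Z))), add(Z, Z))))
  [6] S(S(S(add(add(SZ, S^4(Z)), add(Z, Z)))))
  [7] S(S(S(add(S(add(Z, S^4(Z))), add(Z, Z)))))
  [8] S(S(S(S(add(add(Z, S^4(Z)), add(Z, Z))))))
  [9] S(S(S(S(add(S^4(Z), add(Z, Z))))))
  [10] S(S(S(S(S(add(SSSZ, add(Z, Z)))))))
  [11] S(S(S(S(S(S(add(SSZ, add(Z, Z))))))))
  [12] S(S(S(S(S(S(S(add(SZ, add(Z, Z)))))))))
  [13] S(S(S(S(S(S(S(S(add(Z, add(Z, Z))))))))))
  [14] S(S(S(S(S(S(S(S(add(Z, Z)))))))))
  [15] S^8(Z)

Answer: SAME — A ⇓ S^8(Z), B ⇓ S^8(Z)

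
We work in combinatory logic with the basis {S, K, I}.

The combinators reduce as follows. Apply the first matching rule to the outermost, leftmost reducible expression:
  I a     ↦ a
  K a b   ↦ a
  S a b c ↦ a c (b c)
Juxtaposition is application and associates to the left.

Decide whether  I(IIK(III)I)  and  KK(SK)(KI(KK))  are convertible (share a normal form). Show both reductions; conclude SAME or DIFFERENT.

Term A:
  start: I(IIK(III)I)
  [1] IIK(III)I
  [2] IK(III)I
  [3] K(III)I
  [4] III
  [5] II
  [6] I

Term B:
  start: KK(SK)(KI(KK))
  [1] K(KI(KK))
  [2] KI

Answer: DIFFERENT — A ⇓ I, B ⇓ KI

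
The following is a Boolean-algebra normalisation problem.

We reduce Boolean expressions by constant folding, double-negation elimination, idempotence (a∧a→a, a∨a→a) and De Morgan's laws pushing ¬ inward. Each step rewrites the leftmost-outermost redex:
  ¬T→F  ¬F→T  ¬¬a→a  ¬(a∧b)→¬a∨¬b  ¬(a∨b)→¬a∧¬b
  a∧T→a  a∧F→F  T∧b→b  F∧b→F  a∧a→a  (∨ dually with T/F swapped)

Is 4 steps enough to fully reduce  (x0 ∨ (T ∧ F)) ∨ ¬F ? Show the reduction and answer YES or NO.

Answer: YES — reaches normal form T in 4 ≤ 4 steps

Derivation:
  start: (x0 ∨ (T ∧ F)) ∨ ¬F
  step 1: (x0 ∨ F) ∨ ¬F
  step 2: x0 ∨ ¬F
  step 3: x0 ∨ T
  step 4: T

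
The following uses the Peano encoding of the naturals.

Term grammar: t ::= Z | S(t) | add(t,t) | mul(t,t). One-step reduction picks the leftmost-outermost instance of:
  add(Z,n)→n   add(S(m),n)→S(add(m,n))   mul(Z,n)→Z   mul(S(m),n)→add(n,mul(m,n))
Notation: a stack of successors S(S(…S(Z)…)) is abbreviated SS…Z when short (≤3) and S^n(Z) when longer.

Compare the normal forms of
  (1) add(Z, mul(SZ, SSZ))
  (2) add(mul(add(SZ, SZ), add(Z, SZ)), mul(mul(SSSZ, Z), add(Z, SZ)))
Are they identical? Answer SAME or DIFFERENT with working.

Term A:
  start: add(Z, mul(SZ, SSZ))
  [1] mul(SZ, SSZ)
  [2] add(SSZ, mul(Z, SSZ))
  [3] S(add(SZ, mul(Z, SSZ)))
  [4] S(S(add(Z, mul(Z, SSZ))))
  [5] S(S(mul(Z, SSZ)))
  [6] SSZ

Term B:
  start: add(mul(add(SZ, SZ), add(Z, SZ)), mul(mul(SSSZ, Z), add(Z, SZ)))
  [1] add(mul(S(add(Z, SZ)), add(Z, SZ)), mul(mul(SSSZ, Z), add(Z, SZ)))
  [2] add(add(add(Z, SZ), mul(add(Z, SZ), add(Z, SZ))), mul(mul(SSSZ, Z), add(Z, SZ)))
  [3] add(add(SZ, mul(add(Z, SZ), add(Z, SZ))), mul(mul(SSSZ, Z), add(Z, SZ)))
  [4] add(S(add(Z, mul(add(Z, SZ), add(Z, SZ)))), mul(mul(SSSZ, Z), add(Z, SZ)))
  [5] S(add(add(Z, mul(add(Z, SZ), add(Z, SZ))), mul(mul(SSSZ, Z), add(Z, SZ))))
  [6] S(add(mul(add(Z, SZ), add(Z, SZ)), mul(mul(SSSZ, Z), add(Z, SZ))))
  [7] S(add(mul(SZ, add(Z, SZ)), mul(mul(SSSZ, Z), add(Z, SZ))))
  [8] S(add(add(add(Z, SZ), mul(Z, add(Z, SZ))), mul(mul(SSSZ, Z), add(Z, SZ))))
  [9] S(add(add(SZ, mul(Z, add(Z, SZ))), mul(mul(SSSZ, Z), add(Z, SZ))))
  [10] S(add(S(add(Z, mul(Z, add(Z, SZ)))), mul(mul(SSSZ, Z), add(Z, SZ))))
  [11] S(S(add(add(Z, mul(Z, add(Z, SZ))), mul(mul(SSSZ, Z), add(Z, SZ)))))
  [12] S(S(add(mul(Z, add(Z, SZ)), mul(mul(SSSZ, Z), add(Z, SZ)))))
  [13] S(S(add(Z, mul(mul(SSSZ, Z), add(Z, SZ)))))
  [14] S(S(mul(mul(SSSZ, Z), add(Z, SZ))))
  [15] S(S(mul(add(Z, mul(SSZ, Z)), add(Z, SZ))))
  [16] S(S(mul(mul(SSZ, Z), add(Z, SZ))))
  [17] S(S(mul(add(Z, mul(SZ, Z)), add(Z, SZ))))
  [18] S(S(mul(mul(SZ, Z), add(Z, SZ))))
  [19] S(S(mul(add(Z, mul(Z, Z)), add(Z, SZ))))
  [20] S(S(mul(mul(Z, Z), add(Z, SZ))))
  [21] S(S(mul(Z, add(Z, SZ))))
  [22] SSZ

Answer: SAME — A ⇓ SSZ, B ⇓ SSZ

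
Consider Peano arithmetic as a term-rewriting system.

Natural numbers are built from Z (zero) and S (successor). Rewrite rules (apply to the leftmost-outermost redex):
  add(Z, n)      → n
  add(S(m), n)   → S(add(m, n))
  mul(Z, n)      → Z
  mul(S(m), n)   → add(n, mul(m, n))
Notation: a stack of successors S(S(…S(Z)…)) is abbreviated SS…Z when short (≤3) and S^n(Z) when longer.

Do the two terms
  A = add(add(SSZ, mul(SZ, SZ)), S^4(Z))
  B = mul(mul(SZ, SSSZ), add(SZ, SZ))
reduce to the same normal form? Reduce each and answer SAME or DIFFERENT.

Term A:
  start: add(add(SSZ, mul(SZ, SZ)), S^4(Z))
  step 1: add(S(add(SZ, mul(SZ, SZ))), S^4(Z))
  step 2: S(add(add(SZ, mul(SZ, SZ)), S^4(Z)))
  step 3: S(add(S(add(Z, mul(SZ, SZ))), S^4(Z)))
  step 4: S(S(add(add(Z, mul(SZ, SZ)), S^4(Z))))
  step 5: S(S(add(mul(SZ, SZ), S^4(Z))))
  step 6: S(S(add(add(SZ, mul(Z, SZ)), S^4(Z))))
  step 7: S(S(add(S(add(Z, mul(Z, SZ))), S^4(Z))))
  step 8: S(S(S(add(add(Z, mul(Z, SZ)), S^4(Z)))))
  step 9: S(S(S(add(mul(Z, SZ), S^4(Z)))))
  step 10: S(S(S(add(Z, S^4(Z)))))
  step 11: S^7(Z)

Term B:
  start: mul(mul(SZ, SSSZ), add(SZ, SZ))
  step 1: mul(add(SSSZ, mul(Z, SSSZ)), add(SZ, SZ))
  step 2: mul(S(add(SSZ, mul(Z, SSSZ))), add(SZ, SZ))
  step 3: add(add(SZ, SZ), mul(add(SSZ, mul(Z, SSSZ)), add(SZ, SZ)))
  step 4: add(S(add(Z, SZ)), mul(add(SSZ, mul(Z, SSSZ)), add(SZ, SZ)))
  step 5: S(add(add(Z, SZ), mul(add(SSZ, mul(Z, SSSZ)), add(SZ, SZ))))
  step 6: S(add(SZ, mul(add(SSZ, mul(Z, SSSZ)), add(SZ, SZ))))
  step 7: S(S(add(Z, mul(add(SSZ, mul(Z, SSSZ)), add(SZ, SZ)))))
  step 8: S(S(mul(add(SSZ, mul(Z, SSSZ)), add(SZ, SZ))))
  step 9: S(S(mul(S(add(SZ, mul(Z, SSSZ))), add(SZ, SZ))))
  step 10: S(S(add(add(SZ, SZ), mul(add(SZ, mul(Z, SSSZ)), add(SZ, SZ)))))
  step 11: S(S(add(S(add(Z, SZ)), mul(add(SZ, mul(Z, SSSZ)), add(SZ, SZ)))))
  step 12: S(S(S(add(add(Z, SZ), mul(add(SZ, mul(Z, SSSZ)), add(SZ, SZ))))))
  step 13: S(S(S(add(SZ, mul(add(SZ, mul(Z, SSSZ)), add(SZ, SZ))))))
  step 14: S(S(S(S(add(Z, mul(add(SZ, mul(Z, SSSZ)), add(SZ, SZ)))))))
  step 15: S(S(S(S(mul(add(SZ, mul(Z, SSSZ)), add(SZ, SZ))))))
  step 16: S(S(S(S(mul(S(add(Z, mul(Z, SSSZ))), add(SZ, SZ))))))
  step 17: S(S(S(S(add(add(SZ, SZ), mul(add(Z, mul(Z, SSSZ)), add(SZ, SZ)))))))
  step 18: S(S(S(S(add(S(add(Z, SZ)), mul(add(Z, mul(Z, SSSZ)), add(SZ, SZ)))))))
  step 19: S(S(S(S(S(add(add(Z, SZ), mul(add(Z, mul(Z, SSSZ)), add(SZ, SZ))))))))
  step 20: S(S(S(S(S(add(SZ, mul(add(Z, mul(Z, SSSZ)), add(SZ, SZ))))))))
  step 21: S(S(S(S(S(S(add(Z, mul(add(Z, mul(Z, SSSZ)), add(SZ, SZ)))))))))
  step 22: S(S(S(S(S(S(mul(add(Z, mul(Z, SSSZ)), add(SZ, SZ))))))))
  step 23: S(S(S(S(S(S(mul(mul(Z, SSSZ), add(SZ, SZ))))))))
  step 24: S(S(S(S(S(S(mul(Z, add(SZ, SZ))))))))
  step 25: S^6(Z)

Answer: DIFFERENT — A ⇓ S^7(Z), B ⇓ S^6(Z)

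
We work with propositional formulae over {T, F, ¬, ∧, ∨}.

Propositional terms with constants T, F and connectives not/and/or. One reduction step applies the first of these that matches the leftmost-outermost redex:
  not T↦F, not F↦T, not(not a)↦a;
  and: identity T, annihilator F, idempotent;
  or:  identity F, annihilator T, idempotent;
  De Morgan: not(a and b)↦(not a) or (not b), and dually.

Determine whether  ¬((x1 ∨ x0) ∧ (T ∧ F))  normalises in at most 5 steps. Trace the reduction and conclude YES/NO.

  start: ¬((x1 ∨ x0) ∧ (T ∧ F))
  step 1: ¬(x1 ∨ x0) ∨ ¬(T ∧ F)
  step 2: (¬x1 ∧ ¬x0) ∨ ¬(T ∧ F)
  step 3: (¬x1 ∧ ¬x0) ∨ (¬T ∨ ¬F)
  step 4: (¬x1 ∧ ¬x0) ∨ (F ∨ ¬F)
  step 5: (¬x1 ∧ ¬x0) ∨ ¬F

Answer: NO — after 5 steps the term is (¬x1 ∧ ¬x0) ∨ ¬F, not yet normal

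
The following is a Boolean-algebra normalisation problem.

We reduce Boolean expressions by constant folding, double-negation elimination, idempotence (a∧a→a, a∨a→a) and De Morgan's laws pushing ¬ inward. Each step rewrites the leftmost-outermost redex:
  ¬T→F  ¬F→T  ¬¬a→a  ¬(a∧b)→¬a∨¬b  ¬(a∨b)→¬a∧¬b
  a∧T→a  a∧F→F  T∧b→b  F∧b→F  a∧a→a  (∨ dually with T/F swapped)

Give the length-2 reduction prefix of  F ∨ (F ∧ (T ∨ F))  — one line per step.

Answer: after 2 steps: F

Derivation:
  start: F ∨ (F ∧ (T ∨ F))
  [1] F ∧ (T ∨ F)
  [2] F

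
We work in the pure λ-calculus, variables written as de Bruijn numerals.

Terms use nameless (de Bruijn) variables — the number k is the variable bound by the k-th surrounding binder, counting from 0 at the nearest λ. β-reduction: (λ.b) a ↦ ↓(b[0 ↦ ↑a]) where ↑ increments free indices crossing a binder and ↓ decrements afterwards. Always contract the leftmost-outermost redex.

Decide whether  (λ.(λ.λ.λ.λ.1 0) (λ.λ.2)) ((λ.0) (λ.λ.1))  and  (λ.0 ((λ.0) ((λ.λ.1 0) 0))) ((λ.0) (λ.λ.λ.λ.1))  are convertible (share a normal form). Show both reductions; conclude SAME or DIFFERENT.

Answer: DIFFERENT — A ⇓ λ.λ.λ.1 0, B ⇓ λ.λ.λ.1

Working:
Term A:
  start: (λ.(λ.λ.λ.λ.1 0) (λ.λ.2)) ((λ.0) (λ.λ.1))
  step 1: (λ.λ.λ.λ.1 0) (λ.λ.(λ.0) (λ.λ.1))
  step 2: λ.λ.λ.1 0

Term B:
  start: (λ.0 ((λ.0) ((λ.λ.1 0) 0))) ((λ.0) (λ.λ.λ.λ.1))
  step 1: (λ.0) (λ.λ.λ.λ.1) ((λ.0) ((λ.λ.1 0) ((λ.0) (λ.λ.λ.λ.1))))
  step 2: (λ.λ.λ.λ.1) ((λ.0) ((λ.λ.1 0) ((λ.0) (λ.λ.λ.λ.1))))
  step 3: λ.λ.λ.1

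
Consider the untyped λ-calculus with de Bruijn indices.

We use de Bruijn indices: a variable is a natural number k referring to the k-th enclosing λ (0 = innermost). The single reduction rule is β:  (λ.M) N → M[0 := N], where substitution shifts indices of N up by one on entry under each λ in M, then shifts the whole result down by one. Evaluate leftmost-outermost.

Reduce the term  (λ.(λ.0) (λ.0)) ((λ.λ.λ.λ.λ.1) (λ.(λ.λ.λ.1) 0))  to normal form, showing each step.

  start: (λ.(λ.0) (λ.0)) ((λ.λ.λ.λ.λ.1) (λ.(λ.λ.λ.1) 0))
  →1  (λ.0) (λ.0)
  →2  λ.0

Answer: normal form = λ.0  (in 2 steps)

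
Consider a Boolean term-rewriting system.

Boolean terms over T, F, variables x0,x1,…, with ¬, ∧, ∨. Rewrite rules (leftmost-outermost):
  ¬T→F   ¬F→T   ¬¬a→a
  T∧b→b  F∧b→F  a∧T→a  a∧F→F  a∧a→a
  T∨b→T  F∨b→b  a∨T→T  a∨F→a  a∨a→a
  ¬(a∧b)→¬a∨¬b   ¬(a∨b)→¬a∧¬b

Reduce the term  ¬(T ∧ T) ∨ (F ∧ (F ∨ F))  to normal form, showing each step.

Answer: normal form = F  (in 5 steps)

Reduction:
  start: ¬(T ∧ T) ∨ (F ∧ (F ∨ F))
  [1] (¬T ∨ ¬T) ∨ (F ∧ (F ∨ F))
  [2] ¬T ∨ (F ∧ (F ∨ F))
  [3] F ∨ (F ∧ (F ∨ F))
  [4] F ∧ (F ∨ F)
  [5] F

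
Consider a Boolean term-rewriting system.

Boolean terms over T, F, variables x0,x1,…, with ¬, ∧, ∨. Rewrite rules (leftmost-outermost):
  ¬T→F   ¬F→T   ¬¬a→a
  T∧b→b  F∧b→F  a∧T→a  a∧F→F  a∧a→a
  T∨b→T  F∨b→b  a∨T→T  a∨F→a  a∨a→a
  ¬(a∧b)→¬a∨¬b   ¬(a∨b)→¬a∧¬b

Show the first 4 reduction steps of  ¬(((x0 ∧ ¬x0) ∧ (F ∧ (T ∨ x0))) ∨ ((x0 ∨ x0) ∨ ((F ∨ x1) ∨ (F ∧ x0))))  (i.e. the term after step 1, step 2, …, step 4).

Answer: after 4 steps: ((¬x0 ∨ x0) ∨ ¬(F ∧ (T ∨ x0))) ∧ ¬((x0 ∨ x0) ∨ ((F ∨ x1) ∨ (F ∧ x0)))

Reduction:
  start: ¬(((x0 ∧ ¬x0) ∧ (F ∧ (T ∨ x0))) ∨ ((x0 ∨ x0) ∨ ((F ∨ x1) ∨ (F ∧ x0))))
  →1  ¬((x0 ∧ ¬x0) ∧ (F ∧ (T ∨ x0))) ∧ ¬((x0 ∨ x0) ∨ ((F ∨ x1) ∨ (F ∧ x0)))
  →2  (¬(x0 ∧ ¬x0) ∨ ¬(F ∧ (T ∨ x0))) ∧ ¬((x0 ∨ x0) ∨ ((F ∨ x1) ∨ (F ∧ x0)))
  →3  ((¬x0 ∨ ¬¬x0) ∨ ¬(F ∧ (T ∨ x0))) ∧ ¬((x0 ∨ x0) ∨ ((F ∨ x1) ∨ (F ∧ x0)))
  →4  ((¬x0 ∨ x0) ∨ ¬(F ∧ (T ∨ x0))) ∧ ¬((x0 ∨ x0) ∨ ((F ∨ x1) ∨ (F ∧ x0)))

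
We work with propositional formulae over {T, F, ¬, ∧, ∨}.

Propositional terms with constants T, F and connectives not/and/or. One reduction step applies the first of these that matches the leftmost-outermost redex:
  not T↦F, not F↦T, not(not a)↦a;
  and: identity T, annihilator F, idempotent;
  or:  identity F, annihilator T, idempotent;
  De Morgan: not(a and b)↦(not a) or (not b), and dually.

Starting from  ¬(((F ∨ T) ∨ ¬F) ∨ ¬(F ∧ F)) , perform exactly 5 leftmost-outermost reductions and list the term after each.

  start: ¬(((F ∨ T) ∨ ¬F) ∨ ¬(F ∧ F))
  [1] ¬((F ∨ T) ∨ ¬F) ∧ ¬¬(F ∧ F)
  [2] (¬(F ∨ T) ∧ ¬¬F) ∧ ¬¬(F ∧ F)
  [3] ((¬F ∧ ¬T) ∧ ¬¬F) ∧ ¬¬(F ∧ F)
  [4] ((T ∧ ¬T) ∧ ¬¬F) ∧ ¬¬(F ∧ F)
  [5] (¬T ∧ ¬¬F) ∧ ¬¬(F ∧ F)

Answer: after 5 steps: (¬T ∧ ¬¬F) ∧ ¬¬(F ∧ F)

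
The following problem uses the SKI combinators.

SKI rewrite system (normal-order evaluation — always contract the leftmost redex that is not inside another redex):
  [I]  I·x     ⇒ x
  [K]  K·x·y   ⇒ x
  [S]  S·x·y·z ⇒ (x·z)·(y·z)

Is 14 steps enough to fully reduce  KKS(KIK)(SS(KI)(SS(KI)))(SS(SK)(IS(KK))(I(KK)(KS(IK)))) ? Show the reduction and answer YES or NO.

  start: KKS(KIK)(SS(KI)(SS(KI)))(SS(SK)(IS(KK))(I(KK)(KS(IK))))
  [1] K(KIK)(SS(KI)(SS(KI)))(SS(SK)(IS(KK))(I(KK)(KS(IK))))
  [2] KIK(SS(SK)(IS(KK))(I(KK)(KS(IK))))
  [3] I(SS(SK)(IS(KK))(I(KK)(KS(IK))))
  [4] SS(SK)(IS(KK))(I(KK)(KS(IK)))
  [5] S(IS(KK))(SK(IS(KK)))(I(KK)(KS(IK)))
  [6] IS(KK)(I(KK)(KS(IK)))(SK(IS(KK))(I(KK)(KS(IK))))
  [7] S(KK)(I(KK)(KS(IK)))(SK(IS(KK))(I(KK)(KS(IK))))
  [8] KK(SK(IS(KK))(I(KK)(KS(IK))))(I(KK)(KS(IK))(SK(IS(KK))(I(KK)(KS(IK)))))
  [9] K(I(KK)(KS(IK))(SK(IS(KK))(I(KK)(KS(IK)))))
  [10] K(KK(KS(IK))(SK(IS(KK))(I(KK)(KS(IK)))))
  [11] K(K(SK(IS(KK))(I(KK)(KS(IK)))))
  [12] K(K(K(I(KK)(KS(IK)))(IS(KK)(I(KK)(KS(IK))))))
  [13] K(K(I(KK)(KS(IK))))
  [14] K(K(KK(KS(IK))))

Answer: NO — after 14 steps the term is K(K(KK(KS(IK)))), not yet normal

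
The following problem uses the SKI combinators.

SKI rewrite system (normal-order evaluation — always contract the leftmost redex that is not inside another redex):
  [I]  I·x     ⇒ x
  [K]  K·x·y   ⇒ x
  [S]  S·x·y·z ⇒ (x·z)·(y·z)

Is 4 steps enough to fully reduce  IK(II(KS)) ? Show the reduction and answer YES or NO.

  start: IK(II(KS))
  step 1: K(II(KS))
  step 2: K(I(KS))
  step 3: K(KS)

Answer: YES — reaches normal form K(KS) in 3 ≤ 4 steps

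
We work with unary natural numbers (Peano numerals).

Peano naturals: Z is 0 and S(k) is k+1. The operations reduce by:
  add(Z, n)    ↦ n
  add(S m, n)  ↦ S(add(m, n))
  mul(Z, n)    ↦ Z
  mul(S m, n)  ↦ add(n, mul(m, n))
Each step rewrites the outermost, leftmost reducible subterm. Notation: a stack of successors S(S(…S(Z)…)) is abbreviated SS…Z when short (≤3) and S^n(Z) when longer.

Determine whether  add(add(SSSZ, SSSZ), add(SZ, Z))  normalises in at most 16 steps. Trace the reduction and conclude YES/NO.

Answer: YES — reaches normal form S^7(Z) in 13 ≤ 16 steps

Derivation:
  start: add(add(SSSZ, SSSZ), add(SZ, Z))
  [1] add(S(add(SSZ, SSSZ)), add(SZ, Z))
  [2] S(add(add(SSZ, SSSZ), add(SZ, Z)))
  [3] S(add(S(add(SZ, SSSZ)), add(SZ, Z)))
  [4] S(S(add(add(SZ, SSSZ), add(SZ, Z))))
  [5] S(S(add(S(add(Z, SSSZ)), add(SZ, Z))))
  [6] S(S(S(add(add(Z, SSSZ), add(SZ, Z)))))
  [7] S(S(S(add(SSSZ, add(SZ, Z)))))
  [8] S(S(S(S(add(SSZ, add(SZ, Z))))))
  [9] S(S(S(S(S(add(SZ, add(SZ, Z)))))))
  [10] S(S(S(S(S(S(add(Z, add(SZ, Z))))))))
  [11] S(S(S(S(S(S(add(SZ, Z)))))))
  [12] S(S(S(S(S(S(S(add(Z, Z))))))))
  [13] S^7(Z)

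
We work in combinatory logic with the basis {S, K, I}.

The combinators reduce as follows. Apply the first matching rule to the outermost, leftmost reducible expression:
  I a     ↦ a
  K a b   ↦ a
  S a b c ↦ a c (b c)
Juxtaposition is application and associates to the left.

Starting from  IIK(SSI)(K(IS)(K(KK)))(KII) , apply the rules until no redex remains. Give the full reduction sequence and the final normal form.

Answer: normal form = SII  (in 7 steps)

Working:
  start: IIK(SSI)(K(IS)(K(KK)))(KII)
  →1  IK(SSI)(K(IS)(K(KK)))(KII)
  →2  K(SSI)(K(IS)(K(KK)))(KII)
  →3  SSI(KII)
  →4  S(KII)(I(KII))
  →5  SI(I(KII))
  →6  SI(KII)
  →7  SII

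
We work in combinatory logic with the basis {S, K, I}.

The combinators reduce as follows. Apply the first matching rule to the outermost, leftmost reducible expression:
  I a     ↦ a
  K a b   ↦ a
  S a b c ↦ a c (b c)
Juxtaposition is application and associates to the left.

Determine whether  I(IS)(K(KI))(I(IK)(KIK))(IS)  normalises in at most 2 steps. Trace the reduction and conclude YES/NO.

  start: I(IS)(K(KI))(I(IK)(KIK))(IS)
  →1  IS(K(KI))(I(IK)(KIK))(IS)
  →2  S(K(KI))(I(IK)(KIK))(IS)

Answer: NO — after 2 steps the term is S(K(KI))(I(IK)(KIK))(IS), not yet normal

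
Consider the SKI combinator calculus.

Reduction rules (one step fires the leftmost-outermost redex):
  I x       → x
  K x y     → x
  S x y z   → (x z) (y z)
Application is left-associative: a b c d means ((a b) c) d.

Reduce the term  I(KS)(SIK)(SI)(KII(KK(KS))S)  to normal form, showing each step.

  start: I(KS)(SIK)(SI)(KII(KK(KS))S)
  [1] KS(SIK)(SI)(KII(KK(KS))S)
  [2] S(SI)(KII(KK(KS))S)
  [3] S(SI)(I(KK(KS))S)
  [4] S(SI)(KK(KS)S)
  [5] S(SI)(KS)

Answer: normal form = S(SI)(KS)  (in 5 steps)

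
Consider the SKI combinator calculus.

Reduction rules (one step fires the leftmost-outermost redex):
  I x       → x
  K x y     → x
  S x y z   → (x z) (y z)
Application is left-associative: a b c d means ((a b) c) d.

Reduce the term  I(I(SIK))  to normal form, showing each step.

  start: I(I(SIK))
  step 1: I(SIK)
  step 2: SIK

Answer: normal form = SIK  (in 2 steps)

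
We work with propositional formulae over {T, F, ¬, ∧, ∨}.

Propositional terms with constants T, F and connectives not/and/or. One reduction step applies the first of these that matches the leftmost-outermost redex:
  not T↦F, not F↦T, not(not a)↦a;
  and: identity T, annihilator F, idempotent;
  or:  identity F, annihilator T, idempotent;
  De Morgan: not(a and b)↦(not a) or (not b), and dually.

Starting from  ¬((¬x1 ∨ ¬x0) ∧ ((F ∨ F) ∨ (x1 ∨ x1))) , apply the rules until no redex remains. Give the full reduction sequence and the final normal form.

Answer: normal form = (x1 ∧ x0) ∨ ¬x1  (in 11 steps)

Working:
  start: ¬((¬x1 ∨ ¬x0) ∧ ((F ∨ F) ∨ (x1 ∨ x1)))
  [1] ¬(¬x1 ∨ ¬x0) ∨ ¬((F ∨ F) ∨ (x1 ∨ x1))
  [2] (¬¬x1 ∧ ¬¬x0) ∨ ¬((F ∨ F) ∨ (x1 ∨ x1))
  [3] (x1 ∧ ¬¬x0) ∨ ¬((F ∨ F) ∨ (x1 ∨ x1))
  [4] (x1 ∧ x0) ∨ ¬((F ∨ F) ∨ (x1 ∨ x1))
  [5] (x1 ∧ x0) ∨ (¬(F ∨ F) ∧ ¬(x1 ∨ x1))
  [6] (x1 ∧ x0) ∨ ((¬F ∧ ¬F) ∧ ¬(x1 ∨ x1))
  [7] (x1 ∧ x0) ∨ (¬F ∧ ¬(x1 ∨ x1))
  [8] (x1 ∧ x0) ∨ (T ∧ ¬(x1 ∨ x1))
  [9] (x1 ∧ x0) ∨ ¬(x1 ∨ x1)
  [10] (x1 ∧ x0) ∨ (¬x1 ∧ ¬x1)
  [11] (x1 ∧ x0) ∨ ¬x1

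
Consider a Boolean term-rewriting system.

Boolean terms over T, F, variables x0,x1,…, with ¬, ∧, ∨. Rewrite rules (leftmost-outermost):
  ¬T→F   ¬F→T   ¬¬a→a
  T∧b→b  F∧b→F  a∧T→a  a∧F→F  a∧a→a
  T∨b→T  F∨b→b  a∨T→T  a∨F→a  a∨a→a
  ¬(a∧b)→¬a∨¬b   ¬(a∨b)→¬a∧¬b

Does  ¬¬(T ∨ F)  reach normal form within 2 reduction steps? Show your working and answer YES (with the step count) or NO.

  start: ¬¬(T ∨ F)
  [1] T ∨ F
  [2] T

Answer: YES — reaches normal form T in 2 ≤ 2 steps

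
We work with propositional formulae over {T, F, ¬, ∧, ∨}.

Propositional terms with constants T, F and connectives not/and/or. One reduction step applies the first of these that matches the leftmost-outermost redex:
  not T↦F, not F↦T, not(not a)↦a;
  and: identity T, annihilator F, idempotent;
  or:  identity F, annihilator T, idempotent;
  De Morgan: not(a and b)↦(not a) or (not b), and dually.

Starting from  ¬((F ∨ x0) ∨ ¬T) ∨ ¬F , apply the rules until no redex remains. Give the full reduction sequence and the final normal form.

  start: ¬((F ∨ x0) ∨ ¬T) ∨ ¬F
  step 1: (¬(F ∨ x0) ∧ ¬¬T) ∨ ¬F
  step 2: ((¬F ∧ ¬x0) ∧ ¬¬T) ∨ ¬F
  step 3: ((T ∧ ¬x0) ∧ ¬¬T) ∨ ¬F
  step 4: (¬x0 ∧ ¬¬T) ∨ ¬F
  step 5: (¬x0 ∧ T) ∨ ¬F
  step 6: ¬x0 ∨ ¬F
  step 7: ¬x0 ∨ T
  step 8: T

Answer: normal form = T  (in 8 steps)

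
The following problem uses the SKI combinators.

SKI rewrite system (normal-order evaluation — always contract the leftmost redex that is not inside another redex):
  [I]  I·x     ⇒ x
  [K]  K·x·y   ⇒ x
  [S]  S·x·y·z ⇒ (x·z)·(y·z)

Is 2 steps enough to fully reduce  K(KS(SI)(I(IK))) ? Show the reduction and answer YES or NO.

  start: K(KS(SI)(I(IK)))
  step 1: K(S(I(IK)))
  step 2: K(S(IK))

Answer: NO — after 2 steps the term is K(S(IK)), not yet normal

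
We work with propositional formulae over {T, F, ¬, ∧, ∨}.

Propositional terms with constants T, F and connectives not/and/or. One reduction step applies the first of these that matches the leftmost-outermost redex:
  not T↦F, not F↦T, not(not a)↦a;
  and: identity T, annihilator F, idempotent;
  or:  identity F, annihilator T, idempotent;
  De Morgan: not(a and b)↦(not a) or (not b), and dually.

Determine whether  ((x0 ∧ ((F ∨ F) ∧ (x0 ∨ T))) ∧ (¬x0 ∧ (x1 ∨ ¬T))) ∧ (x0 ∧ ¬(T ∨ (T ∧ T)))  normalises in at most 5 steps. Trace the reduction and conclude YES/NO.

Answer: YES — reaches normal form F in 5 ≤ 5 steps

Working:
  start: ((x0 ∧ ((F ∨ F) ∧ (x0 ∨ T))) ∧ (¬x0 ∧ (x1 ∨ ¬T))) ∧ (x0 ∧ ¬(T ∨ (T ∧ T)))
  step 1: ((x0 ∧ (F ∧ (x0 ∨ T))) ∧ (¬x0 ∧ (x1 ∨ ¬T))) ∧ (x0 ∧ ¬(T ∨ (T ∧ T)))
  step 2: ((x0 ∧ F) ∧ (¬x0 ∧ (x1 ∨ ¬T))) ∧ (x0 ∧ ¬(T ∨ (T ∧ T)))
  step 3: (F ∧ (¬x0 ∧ (x1 ∨ ¬T))) ∧ (x0 ∧ ¬(T ∨ (T ∧ T)))
  step 4: F ∧ (x0 ∧ ¬(T ∨ (T ∧ T)))
  step 5: F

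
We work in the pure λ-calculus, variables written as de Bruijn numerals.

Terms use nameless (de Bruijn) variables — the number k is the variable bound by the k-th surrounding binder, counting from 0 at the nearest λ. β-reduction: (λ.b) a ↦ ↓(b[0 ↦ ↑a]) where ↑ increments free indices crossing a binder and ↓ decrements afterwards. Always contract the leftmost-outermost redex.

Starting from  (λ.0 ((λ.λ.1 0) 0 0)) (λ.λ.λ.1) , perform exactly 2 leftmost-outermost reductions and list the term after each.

  start: (λ.0 ((λ.λ.1 0) 0 0)) (λ.λ.λ.1)
  →1  (λ.λ.λ.1) ((λ.λ.1 0) (λ.λ.λ.1) (λ.λ.λ.1))
  →2  λ.λ.1

Answer: after 2 steps: λ.λ.1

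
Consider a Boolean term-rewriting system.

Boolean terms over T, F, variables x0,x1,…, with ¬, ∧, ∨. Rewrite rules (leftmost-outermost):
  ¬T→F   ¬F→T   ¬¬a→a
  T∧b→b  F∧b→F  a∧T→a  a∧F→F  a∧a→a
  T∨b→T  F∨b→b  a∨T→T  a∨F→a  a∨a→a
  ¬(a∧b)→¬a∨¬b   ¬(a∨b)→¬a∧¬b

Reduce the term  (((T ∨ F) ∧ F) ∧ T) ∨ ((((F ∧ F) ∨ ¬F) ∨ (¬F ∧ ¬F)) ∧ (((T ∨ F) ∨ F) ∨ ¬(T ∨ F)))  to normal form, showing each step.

Answer: normal form = T  (in 11 steps)

Derivation:
  start: (((T ∨ F) ∧ F) ∧ T) ∨ ((((F ∧ F) ∨ ¬F) ∨ (¬F ∧ ¬F)) ∧ (((T ∨ F) ∨ F) ∨ ¬(T ∨ F)))
  [1] ((T ∨ F) ∧ F) ∨ ((((F ∧ F) ∨ ¬F) ∨ (¬F ∧ ¬F)) ∧ (((T ∨ F) ∨ F) ∨ ¬(T ∨ F)))
  [2] F ∨ ((((F ∧ F) ∨ ¬F) ∨ (¬F ∧ ¬F)) ∧ (((T ∨ F) ∨ F) ∨ ¬(T ∨ F)))
  [3] (((F ∧ F) ∨ ¬F) ∨ (¬F ∧ ¬F)) ∧ (((T ∨ F) ∨ F) ∨ ¬(T ∨ F))
  [4] ((F ∨ ¬F) ∨ (¬F ∧ ¬F)) ∧ (((T ∨ F) ∨ F) ∨ ¬(T ∨ F))
  [5] (¬F ∨ (¬F ∧ ¬F)) ∧ (((T ∨ F) ∨ F) ∨ ¬(T ∨ F))
  [6] (T ∨ (¬F ∧ ¬F)) ∧ (((T ∨ F) ∨ F) ∨ ¬(T ∨ F))
  [7] T ∧ (((T ∨ F) ∨ F) ∨ ¬(T ∨ F))
  [8] ((T ∨ F) ∨ F) ∨ ¬(T ∨ F)
  [9] (T ∨ F) ∨ ¬(T ∨ F)
  [10] T ∨ ¬(T ∨ F)
  [11] T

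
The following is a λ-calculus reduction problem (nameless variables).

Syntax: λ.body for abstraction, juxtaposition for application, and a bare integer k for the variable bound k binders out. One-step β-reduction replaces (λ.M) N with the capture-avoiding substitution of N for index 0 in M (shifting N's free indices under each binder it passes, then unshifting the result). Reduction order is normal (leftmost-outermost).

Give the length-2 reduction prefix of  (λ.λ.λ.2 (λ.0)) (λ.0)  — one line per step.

Answer: after 2 steps: λ.λ.λ.0

Derivation:
  start: (λ.λ.λ.2 (λ.0)) (λ.0)
  step 1: λ.λ.(λ.0) (λ.0)
  step 2: λ.λ.λ.0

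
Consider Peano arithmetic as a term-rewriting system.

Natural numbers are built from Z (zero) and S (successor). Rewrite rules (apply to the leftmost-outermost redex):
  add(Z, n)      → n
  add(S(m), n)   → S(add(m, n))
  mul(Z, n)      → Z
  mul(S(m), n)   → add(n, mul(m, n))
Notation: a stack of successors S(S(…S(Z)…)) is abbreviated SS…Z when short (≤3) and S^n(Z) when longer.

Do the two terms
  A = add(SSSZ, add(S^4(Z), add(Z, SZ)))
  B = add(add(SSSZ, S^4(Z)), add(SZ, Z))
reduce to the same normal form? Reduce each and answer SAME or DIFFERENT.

Term A:
  start: add(SSSZ, add(S^4(Z), add(Z, SZ)))
  [1] S(add(SSZ, add(S^4(Z), add(Z, SZ))))
  [2] S(S(add(SZ, add(S^4(Z), add(Z, SZ)))))
  [3] S(S(S(add(Z, add(S^4(Z), add(Z, SZ))))))
  [4] S(S(S(add(S^4(Z), add(Z, SZ)))))
  [5] S(S(S(S(add(SSSZ, add(Z, SZ))))))
  [6] S(S(S(S(S(add(SSZ, add(Z, SZ)))))))
  [7] S(S(S(S(S(S(add(SZ, add(Z, SZ))))))))
  [8] S(S(S(S(S(S(S(add(Z, add(Z, SZ)))))))))
  [9] S(S(S(S(S(S(S(add(Z, SZ))))))))
  [10] S^8(Z)

Term B:
  start: add(add(SSSZ, S^4(Z)), add(SZ, Z))
  [1] add(S(add(SSZ, S^4(Z))), add(SZ, Z))
  [2] S(add(add(SSZ, S^4(Z)), add(SZ, Z)))
  [3] S(add(S(add(SZ, S^4(Z))), add(SZ, Z)))
  [4] S(S(add(add(SZ, S^4(Z)), add(SZ, Z))))
  [5] S(S(add(S(add(Z, S^4(Z))), add(SZ, Z))))
  [6] S(S(S(add(add(Z, S^4(Z)), add(SZ, Z)))))
  [7] S(S(S(add(S^4(Z), add(SZ, Z)))))
  [8] S(S(S(S(add(SSSZ, add(SZ, Z))))))
  [9] S(S(S(S(S(add(SSZ, add(SZ, Z)))))))
  [10] S(S(S(S(S(S(add(SZ, add(SZ, Z))))))))
  [11] S(S(S(S(S(S(S(add(Z, add(SZ, Z)))))))))
  [12] S(S(S(S(S(S(S(add(SZ, Z))))))))
  [13] S(S(S(S(S(S(S(S(add(Z, Z)))))))))
  [14] S^8(Z)

Answer: SAME — A ⇓ S^8(Z), B ⇓ S^8(Z)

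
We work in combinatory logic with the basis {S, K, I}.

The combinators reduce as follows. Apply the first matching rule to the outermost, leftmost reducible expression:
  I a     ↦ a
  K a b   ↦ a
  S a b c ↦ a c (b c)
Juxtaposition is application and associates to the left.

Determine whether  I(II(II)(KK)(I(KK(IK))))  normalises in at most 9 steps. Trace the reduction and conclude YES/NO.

Answer: YES — reaches normal form K in 6 ≤ 9 steps

Reduction:
  start: I(II(II)(KK)(I(KK(IK))))
  step 1: II(II)(KK)(I(KK(IK)))
  step 2: I(II)(KK)(I(KK(IK)))
  step 3: II(KK)(I(KK(IK)))
  step 4: I(KK)(I(KK(IK)))
  step 5: KK(I(KK(IK)))
  step 6: K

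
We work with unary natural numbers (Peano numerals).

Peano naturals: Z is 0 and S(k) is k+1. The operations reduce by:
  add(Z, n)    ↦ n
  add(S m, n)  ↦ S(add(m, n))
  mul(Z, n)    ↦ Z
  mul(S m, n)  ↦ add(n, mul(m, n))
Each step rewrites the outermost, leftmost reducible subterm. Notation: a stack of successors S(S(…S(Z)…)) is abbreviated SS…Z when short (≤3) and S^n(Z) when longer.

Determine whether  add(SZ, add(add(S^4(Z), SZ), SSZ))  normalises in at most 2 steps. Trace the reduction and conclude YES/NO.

  start: add(SZ, add(add(S^4(Z), SZ), SSZ))
  [1] S(add(Z, add(add(S^4(Z), SZ), SSZ)))
  [2] S(add(add(S^4(Z), SZ), SSZ))

Answer: NO — after 2 steps the term is S(add(add(S^4(Z), SZ), SSZ)), not yet normal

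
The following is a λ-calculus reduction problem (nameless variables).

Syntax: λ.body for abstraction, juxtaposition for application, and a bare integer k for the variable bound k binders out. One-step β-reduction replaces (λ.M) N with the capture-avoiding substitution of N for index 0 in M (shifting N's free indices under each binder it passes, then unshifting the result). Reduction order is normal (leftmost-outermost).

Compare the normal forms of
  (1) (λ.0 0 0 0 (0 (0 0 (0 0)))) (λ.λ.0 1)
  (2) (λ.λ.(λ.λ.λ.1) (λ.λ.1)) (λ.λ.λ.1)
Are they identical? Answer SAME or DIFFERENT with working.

Answer: DIFFERENT — A ⇓ λ.0 (λ.0 (λ.λ.0 1)), B ⇓ λ.λ.λ.1

Derivation:
Term A:
  start: (λ.0 0 0 0 (0 (0 0 (0 0)))) (λ.λ.0 1)
  [1] (λ.λ.0 1) (λ.λ.0 1) (λ.λ.0 1) (λ.λ.0 1) ((λ.λ.0 1) ((λ.λ.0 1) (λ.λ.0 1) ((λ.λ.0 1) (λ.λ.0 1))))
  [2] (λ.0 (λ.λ.0 1)) (λ.λ.0 1) (λ.λ.0 1) ((λ.λ.0 1) ((λ.λ.0 1) (λ.λ.0 1) ((λ.λ.0 1) (λ.λ.0 1))))
  [3] (λ.λ.0 1) (λ.λ.0 1) (λ.λ.0 1) ((λ.λ.0 1) ((λ.λ.0 1) (λ.λ.0 1) ((λ.λ.0 1) (λ.λ.0 1))))
  [4] (λ.0 (λ.λ.0 1)) (λ.λ.0 1) ((λ.λ.0 1) ((λ.λ.0 1) (λ.λ.0 1) ((λ.λ.0 1) (λ.λ.0 1))))
  [5] (λ.λ.0 1) (λ.λ.0 1) ((λ.λ.0 1) ((λ.λ.0 1) (λ.λ.0 1) ((λ.λ.0 1) (λ.λ.0 1))))
  [6] (λ.0 (λ.λ.0 1)) ((λ.λ.0 1) ((λ.λ.0 1) (λ.λ.0 1) ((λ.λ.0 1) (λ.λ.0 1))))
  [7] (λ.λ.0 1) ((λ.λ.0 1) (λ.λ.0 1) ((λ.λ.0 1) (λ.λ.0 1))) (λ.λ.0 1)
  [8] (λ.0 ((λ.λ.0 1) (λ.λ.0 1) ((λ.λ.0 1) (λ.λ.0 1)))) (λ.λ.0 1)
  [9] (λ.λ.0 1) ((λ.λ.0 1) (λ.λ.0 1) ((λ.λ.0 1) (λ.λ.0 1)))
  [10] λ.0 ((λ.λ.0 1) (λ.λ.0 1) ((λ.λ.0 1) (λ.λ.0 1)))
  [11] λ.0 ((λ.0 (λ.λ.0 1)) ((λ.λ.0 1) (λ.λ.0 1)))
  [12] λ.0 ((λ.λ.0 1) (λ.λ.0 1) (λ.λ.0 1))
  [13] λ.0 ((λ.0 (λ.λ.0 1)) (λ.λ.0 1))
  [14] λ.0 ((λ.λ.0 1) (λ.λ.0 1))
  [15] λ.0 (λ.0 (λ.λ.0 1))

Term B:
  start: (λ.λ.(λ.λ.λ.1) (λ.λ.1)) (λ.λ.λ.1)
  [1] λ.(λ.λ.λ.1) (λ.λ.1)
  [2] λ.λ.λ.1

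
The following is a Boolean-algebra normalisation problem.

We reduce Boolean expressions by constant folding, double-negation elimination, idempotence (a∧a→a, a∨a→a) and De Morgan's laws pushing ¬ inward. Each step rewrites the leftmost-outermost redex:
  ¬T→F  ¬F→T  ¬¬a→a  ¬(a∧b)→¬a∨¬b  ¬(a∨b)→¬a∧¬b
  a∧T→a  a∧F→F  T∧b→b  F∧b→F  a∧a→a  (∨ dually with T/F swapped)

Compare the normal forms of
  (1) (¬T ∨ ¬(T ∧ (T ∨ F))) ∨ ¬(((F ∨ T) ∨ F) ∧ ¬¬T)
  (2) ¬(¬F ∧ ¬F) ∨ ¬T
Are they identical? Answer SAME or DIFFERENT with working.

Answer: SAME — A ⇓ F, B ⇓ F

Working:
Term A:
  start: (¬T ∨ ¬(T ∧ (T ∨ F))) ∨ ¬(((F ∨ T) ∨ F) ∧ ¬¬T)
  →1  (F ∨ ¬(T ∧ (T ∨ F))) ∨ ¬(((F ∨ T) ∨ F) ∧ ¬¬T)
  →2  ¬(T ∧ (T ∨ F)) ∨ ¬(((F ∨ T) ∨ F) ∧ ¬¬T)
  →3  (¬T ∨ ¬(T ∨ F)) ∨ ¬(((F ∨ T) ∨ F) ∧ ¬¬T)
  →4  (F ∨ ¬(T ∨ F)) ∨ ¬(((F ∨ T) ∨ F) ∧ ¬¬T)
  →5  ¬(T ∨ F) ∨ ¬(((F ∨ T) ∨ F) ∧ ¬¬T)
  →6  (¬T ∧ ¬F) ∨ ¬(((F ∨ T) ∨ F) ∧ ¬¬T)
  →7  (F ∧ ¬F) ∨ ¬(((F ∨ T) ∨ F) ∧ ¬¬T)
  →8  F ∨ ¬(((F ∨ T) ∨ F) ∧ ¬¬T)
  →9  ¬(((F ∨ T) ∨ F) ∧ ¬¬T)
  →10  ¬((F ∨ T) ∨ F) ∨ ¬¬¬T
  →11  (¬(F ∨ T) ∧ ¬F) ∨ ¬¬¬T
  →12  ((¬F ∧ ¬T) ∧ ¬F) ∨ ¬¬¬T
  →13  ((T ∧ ¬T) ∧ ¬F) ∨ ¬¬¬T
  →14  (¬T ∧ ¬F) ∨ ¬¬¬T
  →15  (F ∧ ¬F) ∨ ¬¬¬T
  →16  F ∨ ¬¬¬T
  →17  ¬¬¬T
  →18  ¬T
  →19  F

Term B:
  start: ¬(¬F ∧ ¬F) ∨ ¬T
  →1  (¬¬F ∨ ¬¬F) ∨ ¬T
  →2  ¬¬F ∨ ¬T
  →3  F ∨ ¬T
  →4  ¬T
  →5  F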